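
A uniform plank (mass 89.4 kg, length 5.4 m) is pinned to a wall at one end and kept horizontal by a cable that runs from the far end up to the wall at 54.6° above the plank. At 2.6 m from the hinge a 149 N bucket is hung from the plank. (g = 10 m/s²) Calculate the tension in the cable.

Take torques about the hinge: T sin 54.6° · 5.4 = 89.4×10×2.7 + 149×2.6 = 2801.2 N·m.
So T = 2801.2 / (0.8151 × 5.4) = 636.39 N.

T ≈ 636 N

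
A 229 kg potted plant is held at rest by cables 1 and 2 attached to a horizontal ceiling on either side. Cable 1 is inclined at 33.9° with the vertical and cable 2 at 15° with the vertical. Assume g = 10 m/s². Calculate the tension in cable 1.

Angles from the horizontal: cable 1 is 90° − 33.9° = 56.1°, cable 2 is 90° − 15° = 75°.
Weight W = 229 × 10 = 2290 N acts straight down.
Horizontal: T_1 cos 56.1° = T_2 cos 75°  →  T_2 = 2.155 T_1.
Vertical: T_1 sin 56.1° + T_2 sin 75° = 2290.
Substituting the horizontal relation into the vertical equation gives 2.912 T_1 = 2290, so T_1 = 786.5 N.

T_1 ≈ 787 N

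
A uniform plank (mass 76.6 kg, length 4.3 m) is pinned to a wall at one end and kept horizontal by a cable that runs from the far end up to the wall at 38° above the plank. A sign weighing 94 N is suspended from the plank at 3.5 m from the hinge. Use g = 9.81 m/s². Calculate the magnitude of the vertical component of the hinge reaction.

Take torques about the hinge: T sin 38° · 4.3 = 76.6×9.81×2.15 + 94×3.5 = 1944.6 N·m.
So T = 1944.6 / (0.6157 × 4.3) = 734.55 N.
ΣF_y = 0: H_y = (76.6×9.81 + 94) − T sin 38° = 845.45 − 452.23 = 393.21 N.

|H_y| ≈ 393 N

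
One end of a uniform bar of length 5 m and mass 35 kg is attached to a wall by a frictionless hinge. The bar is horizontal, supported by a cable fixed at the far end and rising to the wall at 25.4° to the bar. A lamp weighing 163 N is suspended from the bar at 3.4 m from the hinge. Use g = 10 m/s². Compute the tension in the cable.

T ≈ 666 N

Take torques about the hinge: T sin 25.4° · 5 = 35×10×2.5 + 163×3.4 = 1429.2 N·m.
So T = 1429.2 / (0.4289 × 5) = 666.39 N.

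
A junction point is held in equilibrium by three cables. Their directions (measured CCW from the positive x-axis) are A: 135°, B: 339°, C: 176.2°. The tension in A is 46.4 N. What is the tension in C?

Resolve: ΣF_x = 46.4 cos 135° + T_B cos 339° + T_C cos 176.2° = 0.
        ΣF_y = 46.4 sin 135° + T_B sin 339° + T_C sin 176.2° = 0.
The known terms sum to (-32.81, 32.81) N, so 0.9336 T_B − 0.9978 T_C = 32.81 and -0.3584 T_B + 0.0663 T_C = -32.81.
Solving simultaneously: T_B = 103.4 N, T_C = 63.82 N.

T_C ≈ 63.8 N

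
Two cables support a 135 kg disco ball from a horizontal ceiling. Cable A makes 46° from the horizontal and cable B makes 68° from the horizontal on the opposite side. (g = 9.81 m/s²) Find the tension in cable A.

T_A ≈ 543 N

Weight W = 135 × 9.81 = 1324 N acts straight down.
Horizontal: T_A cos 46° = T_B cos 68°  →  T_B = 1.854 T_A.
Vertical: T_A sin 46° + T_B sin 68° = 1324.
Substituting the horizontal relation into the vertical equation gives 2.439 T_A = 1324, so T_A = 543.1 N.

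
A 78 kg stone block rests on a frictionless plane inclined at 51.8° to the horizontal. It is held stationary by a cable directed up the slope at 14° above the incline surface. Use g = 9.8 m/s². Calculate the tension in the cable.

Take axes along and perpendicular to the incline. Weight components: W sin 51.8° = 600.7 N down-slope, W cos 51.8° = 472.7 N into the surface.
Along incline: T cos 14° = W sin 51.8° → T = 619.1 N.
Perpendicular: N = W cos 51.8° − T sin 14° = 322.9 N.

T ≈ 619 N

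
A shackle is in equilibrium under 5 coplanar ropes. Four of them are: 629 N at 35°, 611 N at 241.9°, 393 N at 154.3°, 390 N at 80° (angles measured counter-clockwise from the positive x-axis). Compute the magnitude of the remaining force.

F ≈ 381 N

Sum the known components: ΣF_x = -58.94 N, ΣF_y = 376.3 N.
For equilibrium the remaining force must supply (−ΣF_x, −ΣF_y) = (58.94, -376.3) N.
Magnitude = √((58.94)² + (-376.3)²) = 380.9 N; direction = atan2(-376.3, 58.94) = 278.9°.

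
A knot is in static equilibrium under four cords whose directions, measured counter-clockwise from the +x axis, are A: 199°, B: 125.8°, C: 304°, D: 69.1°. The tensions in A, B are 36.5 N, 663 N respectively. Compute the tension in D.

Resolve: ΣF_x = 36.5 cos 199° + 663 cos 125.8° + T_C cos 304° + T_D cos 69.1° = 0.
        ΣF_y = 36.5 sin 199° + 663 sin 125.8° + T_C sin 304° + T_D sin 69.1° = 0.
The known terms sum to (-422.3, 525.9) N, so 0.5592 T_C + 0.3567 T_D = 422.3 and -0.8290 T_C + 0.9342 T_D = -525.9.
Solving simultaneously: T_C = 711.5 N, T_D = 68.55 N.

T_D ≈ 68.5 N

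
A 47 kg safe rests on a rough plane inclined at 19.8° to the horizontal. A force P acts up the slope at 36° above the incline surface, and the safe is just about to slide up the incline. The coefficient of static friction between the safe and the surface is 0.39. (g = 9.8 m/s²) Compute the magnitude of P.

P ≈ 313 N

On the verge of sliding up the incline, friction equals μN and acts down the slope.
Perpendicular: N + P sin 36° = W cos 19.8° = 433.4 N.
Along incline: P cos 36° = W sin 19.8° + μN  with W sin 19.8° = 156 N.
Solving the pair for P and N: P = 313.1 N, N = 249.4 N (and f = μN = 97.25 N).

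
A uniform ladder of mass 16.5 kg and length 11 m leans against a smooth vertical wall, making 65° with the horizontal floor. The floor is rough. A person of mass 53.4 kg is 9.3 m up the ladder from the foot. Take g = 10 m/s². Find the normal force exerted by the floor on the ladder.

N_floor ≈ 699 N

ΣF_y = 0: N_floor = 16.5×10 + 53.4×10 = 699 N.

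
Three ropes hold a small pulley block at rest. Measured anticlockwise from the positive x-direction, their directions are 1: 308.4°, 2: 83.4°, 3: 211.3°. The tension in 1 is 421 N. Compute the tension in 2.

Resolve: ΣF_x = 421 cos 308.4° + T_2 cos 83.4° + T_3 cos 211.3° = 0.
        ΣF_y = 421 sin 308.4° + T_2 sin 83.4° + T_3 sin 211.3° = 0.
The known terms sum to (261.5, -329.9) N, so 0.1149 T_2 − 0.8545 T_3 = -261.5 and 0.9934 T_2 − 0.5195 T_3 = 329.9.
Solving simultaneously: T_2 = 529.4 N, T_3 = 377.3 N.

T_2 ≈ 529 N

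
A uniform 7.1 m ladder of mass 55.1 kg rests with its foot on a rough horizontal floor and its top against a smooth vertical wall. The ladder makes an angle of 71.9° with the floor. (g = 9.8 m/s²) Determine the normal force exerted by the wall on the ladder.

N_wall ≈ 88.2 N

Torques about the foot: N_wall · 7.1 sin 71.9° = 55.1×9.8×3.55 cos 71.9° → N_wall = 88.246 N.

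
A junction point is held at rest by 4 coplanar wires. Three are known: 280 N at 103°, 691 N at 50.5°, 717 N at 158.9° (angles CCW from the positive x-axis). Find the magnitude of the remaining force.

F ≈ 1100 N

Sum the known components: ΣF_x = -292.4 N, ΣF_y = 1064 N.
For equilibrium the remaining force must supply (−ΣF_x, −ΣF_y) = (292.4, -1064) N.
Magnitude = √((292.4)² + (-1064)²) = 1104 N; direction = atan2(-1064, 292.4) = 285.4°.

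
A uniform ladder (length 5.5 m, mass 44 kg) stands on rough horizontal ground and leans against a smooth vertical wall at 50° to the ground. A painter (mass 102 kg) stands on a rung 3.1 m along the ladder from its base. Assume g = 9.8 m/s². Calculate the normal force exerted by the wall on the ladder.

N_wall ≈ 654 N

Torques about the foot: N_wall · 5.5 sin 50° = 44×9.8×2.75 cos 50° + 102×9.8×3.1 cos 50° → N_wall = 653.67 N.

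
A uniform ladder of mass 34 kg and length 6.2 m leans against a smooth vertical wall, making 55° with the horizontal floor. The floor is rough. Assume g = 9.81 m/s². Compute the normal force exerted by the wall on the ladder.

Torques about the foot: N_wall · 6.2 sin 55° = 34×9.81×3.1 cos 55° → N_wall = 116.77 N.

N_wall ≈ 117 N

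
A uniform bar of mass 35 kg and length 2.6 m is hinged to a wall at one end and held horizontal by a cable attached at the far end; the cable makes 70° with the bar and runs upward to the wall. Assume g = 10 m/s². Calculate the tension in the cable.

Take torques about the hinge: T sin 70° · 2.6 = 35×10×1.3 = 455 N·m.
So T = 455 / (0.9397 × 2.6) = 186.23 N.

T ≈ 186 N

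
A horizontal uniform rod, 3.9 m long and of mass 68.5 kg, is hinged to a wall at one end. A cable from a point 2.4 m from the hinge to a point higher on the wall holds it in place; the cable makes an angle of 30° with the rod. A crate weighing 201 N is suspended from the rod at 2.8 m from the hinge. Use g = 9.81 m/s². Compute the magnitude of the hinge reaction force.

|H| ≈ 1360 N

Take torques about the hinge: T sin 30° · 2.4 = 68.5×9.81×1.95 + 201×2.8 = 1873.2 N·m.
So T = 1873.2 / (0.5000 × 2.4) = 1561 N.
ΣF_x = 0: H_x = T cos 30° = 1351.8 N.
ΣF_y = 0: H_y = (68.5×9.81 + 201) − T sin 30° = 872.99 − 780.49 = 92.497 N.
|H| = √(H_x² + H_y²) = √((1351.8)² + (92.497)²) = 1355 N.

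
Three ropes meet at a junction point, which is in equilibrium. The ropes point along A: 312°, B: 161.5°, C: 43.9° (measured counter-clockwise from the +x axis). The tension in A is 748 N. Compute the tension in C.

Resolve: ΣF_x = 748 cos 312° + T_B cos 161.5° + T_C cos 43.9° = 0.
        ΣF_y = 748 sin 312° + T_B sin 161.5° + T_C sin 43.9° = 0.
The known terms sum to (500.5, -555.9) N, so -0.9483 T_B + 0.7206 T_C = -500.5 and 0.3173 T_B + 0.6934 T_C = 555.9.
Solving simultaneously: T_B = 843.6 N, T_C = 415.6 N.

T_C ≈ 416 N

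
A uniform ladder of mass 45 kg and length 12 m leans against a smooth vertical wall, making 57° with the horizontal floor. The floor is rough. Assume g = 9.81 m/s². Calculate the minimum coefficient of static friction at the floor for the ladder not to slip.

ΣF_y = 0: N_floor = 45×9.81 = 441.45 N.
Torques about the foot: N_wall · 12 sin 57° = 45×9.81×6 cos 57° → N_wall = 143.34 N.
ΣF_x = 0: f_floor = N_wall = 143.34 N.
μ_min = f_floor / N_floor = 143.34 / 441.45 = 0.3247.

μ_min ≈ 0.325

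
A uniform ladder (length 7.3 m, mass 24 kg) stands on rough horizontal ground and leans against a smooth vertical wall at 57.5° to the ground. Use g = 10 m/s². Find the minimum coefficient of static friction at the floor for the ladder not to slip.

μ_min ≈ 0.319

ΣF_y = 0: N_floor = 24×10 = 240 N.
Torques about the foot: N_wall · 7.3 sin 57.5° = 24×10×3.65 cos 57.5° → N_wall = 76.448 N.
ΣF_x = 0: f_floor = N_wall = 76.448 N.
μ_min = f_floor / N_floor = 76.448 / 240 = 0.3185.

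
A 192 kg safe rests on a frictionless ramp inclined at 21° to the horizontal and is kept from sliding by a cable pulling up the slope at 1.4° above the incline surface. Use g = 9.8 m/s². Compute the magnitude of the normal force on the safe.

N ≈ 1740 N

Take axes along and perpendicular to the incline. Weight components: W sin 21° = 674.3 N down-slope, W cos 21° = 1757 N into the surface.
Along incline: T cos 1.4° = W sin 21° → T = 674.5 N.
Perpendicular: N = W cos 21° − T sin 1.4° = 1740 N.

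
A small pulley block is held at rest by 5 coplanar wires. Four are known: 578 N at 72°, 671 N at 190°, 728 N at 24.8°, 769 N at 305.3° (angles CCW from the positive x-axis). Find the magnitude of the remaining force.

F ≈ 633 N

Sum the known components: ΣF_x = 623 N, ΣF_y = 110.9 N.
For equilibrium the remaining force must supply (−ΣF_x, −ΣF_y) = (-623, -110.9) N.
Magnitude = √((-623)² + (-110.9)²) = 632.8 N; direction = atan2(-110.9, -623) = 190.1°.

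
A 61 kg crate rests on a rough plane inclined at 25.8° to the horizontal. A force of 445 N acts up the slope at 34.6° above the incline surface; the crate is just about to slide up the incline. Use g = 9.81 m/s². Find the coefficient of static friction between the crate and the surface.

On the verge of sliding up the incline, friction is at its maximum μN and acts down the slope.
Perpendicular to incline: N = W cos 25.8° − P sin 34.6° = 538.8 − 252.7 = 286.1 N.
Along incline: P cos 34.6° − μN = W sin 25.8° → μ = −(W sin 25.8° − P cos 34.6°) / N = 0.37.

μ ≈ 0.370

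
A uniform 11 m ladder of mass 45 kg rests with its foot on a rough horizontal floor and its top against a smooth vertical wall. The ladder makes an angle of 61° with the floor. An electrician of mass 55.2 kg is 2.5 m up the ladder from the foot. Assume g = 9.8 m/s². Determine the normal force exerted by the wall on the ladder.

N_wall ≈ 190 N

Torques about the foot: N_wall · 11 sin 61° = 45×9.8×5.5 cos 61° + 55.2×9.8×2.5 cos 61° → N_wall = 190.37 N.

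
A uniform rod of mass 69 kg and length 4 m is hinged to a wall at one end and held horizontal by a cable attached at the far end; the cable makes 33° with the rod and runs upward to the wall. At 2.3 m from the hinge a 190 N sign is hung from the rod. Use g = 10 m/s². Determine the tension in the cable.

T ≈ 834 N

Take torques about the hinge: T sin 33° · 4 = 69×10×2 + 190×2.3 = 1817 N·m.
So T = 1817 / (0.5446 × 4) = 834.04 N.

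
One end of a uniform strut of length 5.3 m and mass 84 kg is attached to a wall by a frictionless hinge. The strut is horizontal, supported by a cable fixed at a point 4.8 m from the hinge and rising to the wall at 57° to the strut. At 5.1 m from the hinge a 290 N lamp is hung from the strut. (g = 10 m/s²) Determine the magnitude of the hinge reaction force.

|H| ≈ 616 N

Take torques about the hinge: T sin 57° · 4.8 = 84×10×2.65 + 290×5.1 = 3705 N·m.
So T = 3705 / (0.8387 × 4.8) = 920.36 N.
ΣF_x = 0: H_x = T cos 57° = 501.26 N.
ΣF_y = 0: H_y = (84×10 + 290) − T sin 57° = 1130 − 771.88 = 358.12 N.
|H| = √(H_x² + H_y²) = √((501.26)² + (358.12)²) = 616.05 N.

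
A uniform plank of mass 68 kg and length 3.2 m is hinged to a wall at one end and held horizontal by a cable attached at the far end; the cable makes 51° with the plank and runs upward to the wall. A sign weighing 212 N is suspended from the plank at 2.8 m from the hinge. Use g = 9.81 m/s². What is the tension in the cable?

Take torques about the hinge: T sin 51° · 3.2 = 68×9.81×1.6 + 212×2.8 = 1660.9 N·m.
So T = 1660.9 / (0.7771 × 3.2) = 667.88 N.

T ≈ 668 N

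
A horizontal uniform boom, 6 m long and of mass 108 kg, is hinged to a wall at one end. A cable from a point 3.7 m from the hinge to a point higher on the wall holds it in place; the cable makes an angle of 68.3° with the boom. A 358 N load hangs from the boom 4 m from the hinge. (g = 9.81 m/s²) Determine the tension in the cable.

Take torques about the hinge: T sin 68.3° · 3.7 = 108×9.81×3 + 358×4 = 4610.4 N·m.
So T = 4610.4 / (0.9291 × 3.7) = 1341.1 N.

T ≈ 1340 N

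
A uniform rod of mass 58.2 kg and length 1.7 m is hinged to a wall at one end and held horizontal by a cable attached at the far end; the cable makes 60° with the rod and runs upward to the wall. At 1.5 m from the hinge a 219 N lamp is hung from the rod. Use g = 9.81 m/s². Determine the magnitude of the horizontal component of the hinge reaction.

H_x ≈ 276 N

Take torques about the hinge: T sin 60° · 1.7 = 58.2×9.81×0.85 + 219×1.5 = 813.8 N·m.
So T = 813.8 / (0.8660 × 1.7) = 552.76 N.
ΣF_x = 0: H_x = T cos 60° = 276.38 N.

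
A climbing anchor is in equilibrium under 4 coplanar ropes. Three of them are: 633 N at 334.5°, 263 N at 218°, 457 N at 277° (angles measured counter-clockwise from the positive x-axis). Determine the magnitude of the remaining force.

Sum the known components: ΣF_x = 419.8 N, ΣF_y = -888 N.
For equilibrium the remaining force must supply (−ΣF_x, −ΣF_y) = (-419.8, 888) N.
Magnitude = √((-419.8)² + (888)²) = 982.2 N; direction = atan2(888, -419.8) = 115.3°.

F ≈ 982 N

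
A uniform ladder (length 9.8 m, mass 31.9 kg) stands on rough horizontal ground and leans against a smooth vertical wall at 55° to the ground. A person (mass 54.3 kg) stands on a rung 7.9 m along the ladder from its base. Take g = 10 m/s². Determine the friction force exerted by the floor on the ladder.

Torques about the foot: N_wall · 9.8 sin 55° = 31.9×10×4.9 cos 55° + 54.3×10×7.9 cos 55° → N_wall = 418.18 N.
ΣF_x = 0: f_floor = N_wall = 418.18 N.

f ≈ 418 N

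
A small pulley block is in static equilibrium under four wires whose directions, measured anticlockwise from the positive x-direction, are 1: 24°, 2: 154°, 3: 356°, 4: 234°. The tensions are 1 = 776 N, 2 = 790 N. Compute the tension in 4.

T_4 ≈ 779 N

Resolve: ΣF_x = 776 cos 24° + 790 cos 154° + T_3 cos 356° + T_4 cos 234° = 0.
        ΣF_y = 776 sin 24° + 790 sin 154° + T_3 sin 356° + T_4 sin 234° = 0.
The known terms sum to (-1.136, 661.9) N, so 0.9976 T_3 − 0.5878 T_4 = 1.136 and -0.0698 T_3 − 0.8090 T_4 = -661.9.
Solving simultaneously: T_3 = 459.9 N, T_4 = 778.6 N.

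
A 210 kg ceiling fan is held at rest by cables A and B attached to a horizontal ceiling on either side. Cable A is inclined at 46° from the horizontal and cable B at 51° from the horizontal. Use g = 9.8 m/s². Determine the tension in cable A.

Weight W = 210 × 9.8 = 2058 N acts straight down.
Horizontal: T_A cos 46° = T_B cos 51°  →  T_B = 1.104 T_A.
Vertical: T_A sin 46° + T_B sin 51° = 2058.
Substituting the horizontal relation into the vertical equation gives 1.577 T_A = 2058, so T_A = 1305 N.

T_A ≈ 1300 N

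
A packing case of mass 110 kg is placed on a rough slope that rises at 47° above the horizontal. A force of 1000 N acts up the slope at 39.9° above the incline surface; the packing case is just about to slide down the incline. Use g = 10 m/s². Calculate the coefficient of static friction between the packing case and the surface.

On the verge of sliding down the incline, friction is at its maximum μN and acts up the slope.
Perpendicular to incline: N = W cos 47° − P sin 39.9° = 750.2 − 641.4 = 108.7 N.
Along incline: P cos 39.9° + μN = W sin 47° → μ = (W sin 47° − P cos 39.9°) / N = 0.3432.

μ ≈ 0.343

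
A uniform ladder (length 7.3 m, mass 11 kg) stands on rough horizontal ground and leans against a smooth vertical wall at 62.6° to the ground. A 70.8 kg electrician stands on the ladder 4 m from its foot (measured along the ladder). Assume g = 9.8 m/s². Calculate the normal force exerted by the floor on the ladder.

ΣF_y = 0: N_floor = 11×9.8 + 70.8×9.8 = 801.64 N.

N_floor ≈ 802 N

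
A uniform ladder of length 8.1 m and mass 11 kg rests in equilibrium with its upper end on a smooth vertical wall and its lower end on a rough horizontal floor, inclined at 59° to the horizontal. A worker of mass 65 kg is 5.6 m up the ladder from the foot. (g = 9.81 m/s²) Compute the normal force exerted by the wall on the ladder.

Torques about the foot: N_wall · 8.1 sin 59° = 11×9.81×4.05 cos 59° + 65×9.81×5.6 cos 59° → N_wall = 297.31 N.

N_wall ≈ 297 N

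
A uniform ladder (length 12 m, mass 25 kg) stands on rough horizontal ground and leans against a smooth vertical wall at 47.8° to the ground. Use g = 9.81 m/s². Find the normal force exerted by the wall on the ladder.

N_wall ≈ 111 N

Torques about the foot: N_wall · 12 sin 47.8° = 25×9.81×6 cos 47.8° → N_wall = 111.19 N.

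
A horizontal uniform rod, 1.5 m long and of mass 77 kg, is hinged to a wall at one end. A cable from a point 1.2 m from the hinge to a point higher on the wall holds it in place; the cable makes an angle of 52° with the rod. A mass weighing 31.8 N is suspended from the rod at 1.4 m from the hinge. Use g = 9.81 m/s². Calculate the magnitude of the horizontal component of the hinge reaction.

H_x ≈ 398 N

Take torques about the hinge: T sin 52° · 1.2 = 77×9.81×0.75 + 31.8×1.4 = 611.05 N·m.
So T = 611.05 / (0.7880 × 1.2) = 646.19 N.
ΣF_x = 0: H_x = T cos 52° = 397.84 N.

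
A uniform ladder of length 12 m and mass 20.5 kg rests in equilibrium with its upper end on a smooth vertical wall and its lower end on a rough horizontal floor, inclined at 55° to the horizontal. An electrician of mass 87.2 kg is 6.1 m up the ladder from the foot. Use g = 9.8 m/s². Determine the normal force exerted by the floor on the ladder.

N_floor ≈ 1060 N

ΣF_y = 0: N_floor = 20.5×9.8 + 87.2×9.8 = 1055.5 N.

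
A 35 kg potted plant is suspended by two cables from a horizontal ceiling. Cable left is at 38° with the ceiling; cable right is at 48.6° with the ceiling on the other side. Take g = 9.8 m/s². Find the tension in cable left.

Weight W = 35 × 9.8 = 343 N acts straight down.
Horizontal: T_left cos 38° = T_right cos 48.6°  →  T_right = 1.192 T_left.
Vertical: T_left sin 38° + T_right sin 48.6° = 343.
Substituting the horizontal relation into the vertical equation gives 1.509 T_left = 343, so T_left = 227.2 N.

T_left ≈ 227 N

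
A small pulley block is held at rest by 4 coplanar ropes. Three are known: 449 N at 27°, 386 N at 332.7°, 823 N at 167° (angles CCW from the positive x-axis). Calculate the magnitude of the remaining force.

Sum the known components: ΣF_x = -58.84 N, ΣF_y = 211.9 N.
For equilibrium the remaining force must supply (−ΣF_x, −ΣF_y) = (58.84, -211.9) N.
Magnitude = √((58.84)² + (-211.9)²) = 220 N; direction = atan2(-211.9, 58.84) = 285.5°.

F ≈ 220 N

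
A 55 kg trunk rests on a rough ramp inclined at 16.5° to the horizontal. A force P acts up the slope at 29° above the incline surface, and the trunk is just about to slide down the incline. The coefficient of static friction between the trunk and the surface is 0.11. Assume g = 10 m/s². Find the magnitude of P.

P ≈ 120 N

On the verge of sliding down the incline, friction equals μN and acts up the slope.
Perpendicular: N + P sin 29° = W cos 16.5° = 527.4 N.
Along incline: P cos 29° + μN = W sin 16.5° with W sin 16.5° = 156.2 N.
Solving the pair for P and N: P = 119.6 N, N = 469.4 N (and f = μN = 51.63 N).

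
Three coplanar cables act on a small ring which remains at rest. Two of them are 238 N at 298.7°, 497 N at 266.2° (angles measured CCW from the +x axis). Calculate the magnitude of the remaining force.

Sum the known components: ΣF_x = 81.36 N, ΣF_y = -704.7 N.
For equilibrium the remaining force must supply (−ΣF_x, −ΣF_y) = (-81.36, 704.7) N.
Magnitude = √((-81.36)² + (704.7)²) = 709.3 N; direction = atan2(704.7, -81.36) = 96.6°.

F ≈ 709 N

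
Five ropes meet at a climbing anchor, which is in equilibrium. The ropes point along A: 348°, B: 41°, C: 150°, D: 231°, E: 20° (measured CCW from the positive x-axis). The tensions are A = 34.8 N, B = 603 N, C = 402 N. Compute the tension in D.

Resolve: ΣF_x = 34.8 cos 348° + 603 cos 41° + 402 cos 150° + T_D cos 231° + T_E cos 20° = 0.
        ΣF_y = 34.8 sin 348° + 603 sin 41° + 402 sin 150° + T_D sin 231° + T_E sin 20° = 0.
The known terms sum to (141, 589.4) N, so -0.6293 T_D + 0.9397 T_E = -141 and -0.7771 T_D + 0.3420 T_E = -589.4.
Solving simultaneously: T_D = 981.7 N, T_E = 507.4 N.

T_D ≈ 982 N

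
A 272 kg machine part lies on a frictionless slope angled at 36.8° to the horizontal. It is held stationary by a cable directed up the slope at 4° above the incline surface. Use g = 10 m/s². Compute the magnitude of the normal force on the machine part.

Take axes along and perpendicular to the incline. Weight components: W sin 36.8° = 1629 N down-slope, W cos 36.8° = 2178 N into the surface.
Along incline: T cos 4° = W sin 36.8° → T = 1633 N.
Perpendicular: N = W cos 36.8° − T sin 4° = 2064 N.

N ≈ 2060 N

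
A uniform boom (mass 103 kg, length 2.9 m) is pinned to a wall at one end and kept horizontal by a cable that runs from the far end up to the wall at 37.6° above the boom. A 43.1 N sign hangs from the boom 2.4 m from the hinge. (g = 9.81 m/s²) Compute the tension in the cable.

Take torques about the hinge: T sin 37.6° · 2.9 = 103×9.81×1.45 + 43.1×2.4 = 1568.6 N·m.
So T = 1568.6 / (0.6101 × 2.9) = 886.48 N.

T ≈ 886 N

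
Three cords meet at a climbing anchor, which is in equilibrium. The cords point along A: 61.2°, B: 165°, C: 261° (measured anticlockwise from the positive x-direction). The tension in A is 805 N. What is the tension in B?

T_B ≈ 274 N

Resolve: ΣF_x = 805 cos 61.2° + T_B cos 165° + T_C cos 261° = 0.
        ΣF_y = 805 sin 61.2° + T_B sin 165° + T_C sin 261° = 0.
The known terms sum to (387.8, 705.4) N, so -0.9659 T_B − 0.1564 T_C = -387.8 and 0.2588 T_B − 0.9877 T_C = -705.4.
Solving simultaneously: T_B = 274.2 N, T_C = 786.1 N.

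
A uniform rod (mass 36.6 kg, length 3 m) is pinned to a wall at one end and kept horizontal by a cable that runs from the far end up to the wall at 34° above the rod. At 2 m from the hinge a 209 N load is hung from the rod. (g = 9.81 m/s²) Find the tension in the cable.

Take torques about the hinge: T sin 34° · 3 = 36.6×9.81×1.5 + 209×2 = 956.57 N·m.
So T = 956.57 / (0.5592 × 3) = 570.21 N.

T ≈ 570 N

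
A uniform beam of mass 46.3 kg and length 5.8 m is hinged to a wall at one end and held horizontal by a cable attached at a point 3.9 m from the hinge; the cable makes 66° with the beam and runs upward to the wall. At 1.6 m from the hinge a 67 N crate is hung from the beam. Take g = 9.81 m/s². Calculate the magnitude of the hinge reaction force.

Take torques about the hinge: T sin 66° · 3.9 = 46.3×9.81×2.9 + 67×1.6 = 1424.4 N·m.
So T = 1424.4 / (0.9135 × 3.9) = 399.79 N.
ΣF_x = 0: H_x = T cos 66° = 162.61 N.
ΣF_y = 0: H_y = (46.3×9.81 + 67) − T sin 66° = 521.2 − 365.23 = 155.98 N.
|H| = √(H_x² + H_y²) = √((162.61)² + (155.98)²) = 225.32 N.

|H| ≈ 225 N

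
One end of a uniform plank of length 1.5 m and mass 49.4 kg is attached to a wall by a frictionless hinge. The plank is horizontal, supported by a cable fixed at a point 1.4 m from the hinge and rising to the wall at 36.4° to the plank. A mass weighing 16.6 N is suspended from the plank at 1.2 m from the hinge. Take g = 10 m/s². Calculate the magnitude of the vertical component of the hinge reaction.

Take torques about the hinge: T sin 36.4° · 1.4 = 49.4×10×0.75 + 16.6×1.2 = 390.42 N·m.
So T = 390.42 / (0.5934 × 1.4) = 469.94 N.
ΣF_y = 0: H_y = (49.4×10 + 16.6) − T sin 36.4° = 510.6 − 278.87 = 231.73 N.

|H_y| ≈ 232 N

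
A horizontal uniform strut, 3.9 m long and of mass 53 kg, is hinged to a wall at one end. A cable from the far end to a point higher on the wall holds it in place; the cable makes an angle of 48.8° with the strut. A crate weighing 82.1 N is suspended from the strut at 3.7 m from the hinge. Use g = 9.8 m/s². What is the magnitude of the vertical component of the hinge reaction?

|H_y| ≈ 264 N

Take torques about the hinge: T sin 48.8° · 3.9 = 53×9.8×1.95 + 82.1×3.7 = 1316.6 N·m.
So T = 1316.6 / (0.7524 × 3.9) = 448.67 N.
ΣF_y = 0: H_y = (53×9.8 + 82.1) − T sin 48.8° = 601.5 − 337.59 = 263.91 N.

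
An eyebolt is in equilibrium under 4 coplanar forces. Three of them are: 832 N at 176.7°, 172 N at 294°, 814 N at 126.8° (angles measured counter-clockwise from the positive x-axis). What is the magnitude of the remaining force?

F ≈ 1360 N

Sum the known components: ΣF_x = -1248 N, ΣF_y = 542.6 N.
For equilibrium the remaining force must supply (−ΣF_x, −ΣF_y) = (1248, -542.6) N.
Magnitude = √((1248)² + (-542.6)²) = 1361 N; direction = atan2(-542.6, 1248) = 336.5°.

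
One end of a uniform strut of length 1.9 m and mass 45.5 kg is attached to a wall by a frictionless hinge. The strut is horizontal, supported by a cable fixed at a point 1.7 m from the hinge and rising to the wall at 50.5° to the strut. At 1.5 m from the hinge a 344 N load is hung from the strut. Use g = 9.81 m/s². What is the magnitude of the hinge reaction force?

|H| ≈ 514 N

Take torques about the hinge: T sin 50.5° · 1.7 = 45.5×9.81×0.95 + 344×1.5 = 940.04 N·m.
So T = 940.04 / (0.7716 × 1.7) = 716.62 N.
ΣF_x = 0: H_x = T cos 50.5° = 455.83 N.
ΣF_y = 0: H_y = (45.5×9.81 + 344) − T sin 50.5° = 790.36 − 552.96 = 237.39 N.
|H| = √(H_x² + H_y²) = √((455.83)² + (237.39)²) = 513.94 N.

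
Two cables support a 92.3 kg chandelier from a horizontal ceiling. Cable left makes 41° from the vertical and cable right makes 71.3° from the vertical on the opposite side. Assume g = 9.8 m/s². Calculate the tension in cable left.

Angles from the horizontal: cable left is 90° − 41° = 49°, cable right is 90° − 71.3° = 18.7°.
Weight W = 92.3 × 9.8 = 904.5 N acts straight down.
Horizontal: T_left cos 49° = T_right cos 18.7°  →  T_right = 0.6926 T_left.
Vertical: T_left sin 49° + T_right sin 18.7° = 904.5.
Substituting the horizontal relation into the vertical equation gives 0.9768 T_left = 904.5, so T_left = 926 N.

T_left ≈ 926 N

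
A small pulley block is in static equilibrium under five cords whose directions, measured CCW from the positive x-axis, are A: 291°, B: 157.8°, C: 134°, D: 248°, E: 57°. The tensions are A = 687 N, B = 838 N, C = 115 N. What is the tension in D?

Resolve: ΣF_x = 687 cos 291° + 838 cos 157.8° + 115 cos 134° + T_D cos 248° + T_E cos 57° = 0.
        ΣF_y = 687 sin 291° + 838 sin 157.8° + 115 sin 134° + T_D sin 248° + T_E sin 57° = 0.
The known terms sum to (-609.6, -242) N, so -0.3746 T_D + 0.5446 T_E = 609.6 and -0.9272 T_D + 0.8387 T_E = 242.
Solving simultaneously: T_D = 1988 N, T_E = 2487 N.

T_D ≈ 1990 N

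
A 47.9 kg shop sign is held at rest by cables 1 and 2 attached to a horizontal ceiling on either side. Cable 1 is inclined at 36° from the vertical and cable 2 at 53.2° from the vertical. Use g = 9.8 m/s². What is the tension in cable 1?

Angles from the horizontal: cable 1 is 90° − 36° = 54°, cable 2 is 90° − 53.2° = 36.8°.
Weight W = 47.9 × 9.8 = 469.4 N acts straight down.
Horizontal: T_1 cos 54° = T_2 cos 36.8°  →  T_2 = 0.7341 T_1.
Vertical: T_1 sin 54° + T_2 sin 36.8° = 469.4.
Substituting the horizontal relation into the vertical equation gives 1.249 T_1 = 469.4, so T_1 = 375.9 N.

T_1 ≈ 376 N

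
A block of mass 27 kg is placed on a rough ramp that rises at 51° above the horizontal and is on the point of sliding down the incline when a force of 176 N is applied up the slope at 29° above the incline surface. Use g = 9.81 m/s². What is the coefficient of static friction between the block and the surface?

On the verge of sliding down the incline, friction is at its maximum μN and acts up the slope.
Perpendicular to incline: N = W cos 51° − P sin 29° = 166.7 − 85.33 = 81.36 N.
Along incline: P cos 29° + μN = W sin 51° → μ = (W sin 51° − P cos 29°) / N = 0.638.

μ ≈ 0.638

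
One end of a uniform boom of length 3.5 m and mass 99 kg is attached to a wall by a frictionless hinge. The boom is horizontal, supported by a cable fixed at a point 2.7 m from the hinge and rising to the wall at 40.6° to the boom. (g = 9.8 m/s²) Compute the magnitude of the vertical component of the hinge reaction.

|H_y| ≈ 341 N

Take torques about the hinge: T sin 40.6° · 2.7 = 99×9.8×1.75 = 1697.9 N·m.
So T = 1697.9 / (0.6508 × 2.7) = 966.28 N.
ΣF_y = 0: H_y = (99×9.8) − T sin 40.6° = 970.2 − 628.83 = 341.37 N.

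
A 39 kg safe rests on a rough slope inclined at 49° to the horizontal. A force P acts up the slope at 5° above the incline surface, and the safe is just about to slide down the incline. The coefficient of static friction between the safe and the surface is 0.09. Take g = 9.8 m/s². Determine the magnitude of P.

P ≈ 269 N

On the verge of sliding down the incline, friction equals μN and acts up the slope.
Perpendicular: N + P sin 5° = W cos 49° = 250.7 N.
Along incline: P cos 5° + μN = W sin 49° with W sin 49° = 288.5 N.
Solving the pair for P and N: P = 269 N, N = 227.3 N (and f = μN = 20.46 N).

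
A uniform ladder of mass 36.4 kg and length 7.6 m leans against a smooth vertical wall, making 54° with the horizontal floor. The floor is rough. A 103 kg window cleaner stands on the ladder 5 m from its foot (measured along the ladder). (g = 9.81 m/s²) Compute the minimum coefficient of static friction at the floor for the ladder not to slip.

ΣF_y = 0: N_floor = 36.4×9.81 + 103×9.81 = 1367.5 N.
Torques about the foot: N_wall · 7.6 sin 54° = 36.4×9.81×3.8 cos 54° + 103×9.81×5 cos 54° → N_wall = 612.69 N.
ΣF_x = 0: f_floor = N_wall = 612.69 N.
μ_min = f_floor / N_floor = 612.69 / 1367.5 = 0.448.

μ_min ≈ 0.448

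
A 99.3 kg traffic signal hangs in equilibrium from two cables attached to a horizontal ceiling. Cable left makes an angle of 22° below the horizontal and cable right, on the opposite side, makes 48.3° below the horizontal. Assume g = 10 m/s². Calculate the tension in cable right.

Weight W = 99.3 × 10 = 993 N acts straight down.
Horizontal: T_left cos 22° = T_right cos 48.3°  →  T_left = 0.7175 T_right.
Vertical: T_left sin 22° + T_right sin 48.3° = 993.
Substituting the horizontal relation into the vertical equation gives 1.015 T_right = 993, so T_right = 977.9 N.

T_right ≈ 978 N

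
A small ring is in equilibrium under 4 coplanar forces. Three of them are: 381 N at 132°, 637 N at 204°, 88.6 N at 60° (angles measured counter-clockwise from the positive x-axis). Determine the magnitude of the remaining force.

F ≈ 799 N

Sum the known components: ΣF_x = -792.6 N, ΣF_y = 100.8 N.
For equilibrium the remaining force must supply (−ΣF_x, −ΣF_y) = (792.6, -100.8) N.
Magnitude = √((792.6)² + (-100.8)²) = 798.9 N; direction = atan2(-100.8, 792.6) = 352.8°.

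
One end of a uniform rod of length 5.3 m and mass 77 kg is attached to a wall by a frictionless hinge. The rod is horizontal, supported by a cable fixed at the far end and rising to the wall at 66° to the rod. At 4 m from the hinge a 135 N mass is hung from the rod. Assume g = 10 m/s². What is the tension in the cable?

T ≈ 533 N

Take torques about the hinge: T sin 66° · 5.3 = 77×10×2.65 + 135×4 = 2580.5 N·m.
So T = 2580.5 / (0.9135 × 5.3) = 532.96 N.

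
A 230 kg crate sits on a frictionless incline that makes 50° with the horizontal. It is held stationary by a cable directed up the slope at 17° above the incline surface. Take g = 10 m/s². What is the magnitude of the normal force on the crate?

Take axes along and perpendicular to the incline. Weight components: W sin 50° = 1762 N down-slope, W cos 50° = 1478 N into the surface.
Along incline: T cos 17° = W sin 50° → T = 1842 N.
Perpendicular: N = W cos 50° − T sin 17° = 939.7 N.

N ≈ 940 N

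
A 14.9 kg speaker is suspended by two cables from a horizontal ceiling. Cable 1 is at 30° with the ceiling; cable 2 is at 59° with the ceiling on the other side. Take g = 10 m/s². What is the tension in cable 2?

Weight W = 14.9 × 10 = 149 N acts straight down.
Horizontal: T_1 cos 30° = T_2 cos 59°  →  T_1 = 0.5947 T_2.
Vertical: T_1 sin 30° + T_2 sin 59° = 149.
Substituting the horizontal relation into the vertical equation gives 1.155 T_2 = 149, so T_2 = 129.1 N.

T_2 ≈ 129 N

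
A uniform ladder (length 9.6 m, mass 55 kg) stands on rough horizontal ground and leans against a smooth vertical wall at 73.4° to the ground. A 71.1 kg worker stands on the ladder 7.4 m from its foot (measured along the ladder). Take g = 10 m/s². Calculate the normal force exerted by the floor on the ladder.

ΣF_y = 0: N_floor = 55×10 + 71.1×10 = 1261 N.

N_floor ≈ 1260 N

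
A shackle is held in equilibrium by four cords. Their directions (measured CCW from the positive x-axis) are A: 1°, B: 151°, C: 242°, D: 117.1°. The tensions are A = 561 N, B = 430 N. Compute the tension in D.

Resolve: ΣF_x = 561 cos 1° + 430 cos 151° + T_C cos 242° + T_D cos 117.1° = 0.
        ΣF_y = 561 sin 1° + 430 sin 151° + T_C sin 242° + T_D sin 117.1° = 0.
The known terms sum to (184.8, 218.3) N, so -0.4695 T_C − 0.4555 T_D = -184.8 and -0.8829 T_C + 0.8902 T_D = -218.3.
Solving simultaneously: T_C = 321.8 N, T_D = 74.04 N.

T_D ≈ 74 N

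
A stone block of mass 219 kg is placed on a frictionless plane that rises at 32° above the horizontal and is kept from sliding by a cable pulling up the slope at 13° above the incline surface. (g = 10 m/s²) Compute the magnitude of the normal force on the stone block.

Take axes along and perpendicular to the incline. Weight components: W sin 32° = 1161 N down-slope, W cos 32° = 1857 N into the surface.
Along incline: T cos 13° = W sin 32° → T = 1191 N.
Perpendicular: N = W cos 32° − T sin 13° = 1589 N.

N ≈ 1590 N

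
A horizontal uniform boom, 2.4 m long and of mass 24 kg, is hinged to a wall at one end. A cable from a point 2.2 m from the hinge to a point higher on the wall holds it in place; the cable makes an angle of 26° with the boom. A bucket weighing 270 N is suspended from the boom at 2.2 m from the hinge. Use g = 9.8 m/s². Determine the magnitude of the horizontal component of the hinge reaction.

H_x ≈ 817 N

Take torques about the hinge: T sin 26° · 2.2 = 24×9.8×1.2 + 270×2.2 = 876.24 N·m.
So T = 876.24 / (0.4384 × 2.2) = 908.57 N.
ΣF_x = 0: H_x = T cos 26° = 816.62 N.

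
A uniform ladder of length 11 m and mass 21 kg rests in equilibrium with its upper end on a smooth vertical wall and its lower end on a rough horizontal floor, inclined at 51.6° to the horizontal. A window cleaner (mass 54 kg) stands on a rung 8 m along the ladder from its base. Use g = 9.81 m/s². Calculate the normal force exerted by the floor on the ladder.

ΣF_y = 0: N_floor = 21×9.81 + 54×9.81 = 735.75 N.

N_floor ≈ 736 N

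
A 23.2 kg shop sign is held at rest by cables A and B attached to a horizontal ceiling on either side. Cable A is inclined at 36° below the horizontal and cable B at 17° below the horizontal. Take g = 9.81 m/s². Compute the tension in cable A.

T_A ≈ 273 N

Weight W = 23.2 × 9.81 = 227.6 N acts straight down.
Horizontal: T_A cos 36° = T_B cos 17°  →  T_B = 0.846 T_A.
Vertical: T_A sin 36° + T_B sin 17° = 227.6.
Substituting the horizontal relation into the vertical equation gives 0.8351 T_A = 227.6, so T_A = 272.5 N.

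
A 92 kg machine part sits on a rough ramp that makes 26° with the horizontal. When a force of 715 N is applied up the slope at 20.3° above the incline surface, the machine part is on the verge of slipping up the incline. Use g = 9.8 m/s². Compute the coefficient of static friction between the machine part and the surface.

On the verge of sliding up the incline, friction is at its maximum μN and acts down the slope.
Perpendicular to incline: N = W cos 26° − P sin 20.3° = 810.4 − 248.1 = 562.3 N.
Along incline: P cos 20.3° − μN = W sin 26° → μ = −(W sin 26° − P cos 20.3°) / N = 0.4897.

μ ≈ 0.490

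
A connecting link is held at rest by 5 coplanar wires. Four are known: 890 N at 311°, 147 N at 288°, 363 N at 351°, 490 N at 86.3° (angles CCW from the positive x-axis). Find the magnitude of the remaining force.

F ≈ 1090 N

Sum the known components: ΣF_x = 1019 N, ΣF_y = -379.3 N.
For equilibrium the remaining force must supply (−ΣF_x, −ΣF_y) = (-1019, 379.3) N.
Magnitude = √((-1019)² + (379.3)²) = 1088 N; direction = atan2(379.3, -1019) = 159.6°.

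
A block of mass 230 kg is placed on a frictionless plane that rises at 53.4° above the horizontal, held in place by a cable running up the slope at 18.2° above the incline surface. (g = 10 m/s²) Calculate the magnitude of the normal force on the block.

Take axes along and perpendicular to the incline. Weight components: W sin 53.4° = 1846 N down-slope, W cos 53.4° = 1371 N into the surface.
Along incline: T cos 18.2° = W sin 53.4° → T = 1944 N.
Perpendicular: N = W cos 53.4° − T sin 18.2° = 764.2 N.

N ≈ 764 N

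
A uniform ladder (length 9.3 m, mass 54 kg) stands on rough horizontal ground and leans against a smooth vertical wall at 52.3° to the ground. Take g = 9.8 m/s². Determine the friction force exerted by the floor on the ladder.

Torques about the foot: N_wall · 9.3 sin 52.3° = 54×9.8×4.65 cos 52.3° → N_wall = 204.51 N.
ΣF_x = 0: f_floor = N_wall = 204.51 N.

f ≈ 205 N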